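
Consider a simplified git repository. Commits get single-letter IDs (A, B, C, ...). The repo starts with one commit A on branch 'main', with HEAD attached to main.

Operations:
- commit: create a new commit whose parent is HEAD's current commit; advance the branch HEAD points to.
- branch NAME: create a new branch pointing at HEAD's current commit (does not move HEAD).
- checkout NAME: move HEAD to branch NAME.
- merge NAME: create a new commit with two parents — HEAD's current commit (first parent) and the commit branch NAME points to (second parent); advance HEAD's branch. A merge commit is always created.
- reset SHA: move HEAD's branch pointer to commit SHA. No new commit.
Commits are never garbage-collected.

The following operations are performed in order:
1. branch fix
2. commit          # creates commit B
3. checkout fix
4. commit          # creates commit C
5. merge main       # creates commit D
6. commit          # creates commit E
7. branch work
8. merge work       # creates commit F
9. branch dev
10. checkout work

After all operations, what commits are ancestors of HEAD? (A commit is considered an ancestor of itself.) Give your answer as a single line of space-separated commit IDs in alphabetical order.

Answer: A B C D E

Derivation:
After op 1 (branch): HEAD=main@A [fix=A main=A]
After op 2 (commit): HEAD=main@B [fix=A main=B]
After op 3 (checkout): HEAD=fix@A [fix=A main=B]
After op 4 (commit): HEAD=fix@C [fix=C main=B]
After op 5 (merge): HEAD=fix@D [fix=D main=B]
After op 6 (commit): HEAD=fix@E [fix=E main=B]
After op 7 (branch): HEAD=fix@E [fix=E main=B work=E]
After op 8 (merge): HEAD=fix@F [fix=F main=B work=E]
After op 9 (branch): HEAD=fix@F [dev=F fix=F main=B work=E]
After op 10 (checkout): HEAD=work@E [dev=F fix=F main=B work=E]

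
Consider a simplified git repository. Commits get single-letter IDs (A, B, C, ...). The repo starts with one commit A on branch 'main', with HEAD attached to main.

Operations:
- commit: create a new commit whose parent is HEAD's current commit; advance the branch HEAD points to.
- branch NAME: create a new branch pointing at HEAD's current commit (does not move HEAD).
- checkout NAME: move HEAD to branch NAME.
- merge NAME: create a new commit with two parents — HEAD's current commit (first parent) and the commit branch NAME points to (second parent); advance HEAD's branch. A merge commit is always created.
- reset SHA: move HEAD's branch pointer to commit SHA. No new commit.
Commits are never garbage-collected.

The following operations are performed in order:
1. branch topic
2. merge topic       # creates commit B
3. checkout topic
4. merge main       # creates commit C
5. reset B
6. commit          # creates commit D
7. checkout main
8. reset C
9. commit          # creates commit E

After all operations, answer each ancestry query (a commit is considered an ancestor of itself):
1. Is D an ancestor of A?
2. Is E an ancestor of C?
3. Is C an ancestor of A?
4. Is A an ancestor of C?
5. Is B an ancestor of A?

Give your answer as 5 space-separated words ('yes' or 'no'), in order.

Answer: no no no yes no

Derivation:
After op 1 (branch): HEAD=main@A [main=A topic=A]
After op 2 (merge): HEAD=main@B [main=B topic=A]
After op 3 (checkout): HEAD=topic@A [main=B topic=A]
After op 4 (merge): HEAD=topic@C [main=B topic=C]
After op 5 (reset): HEAD=topic@B [main=B topic=B]
After op 6 (commit): HEAD=topic@D [main=B topic=D]
After op 7 (checkout): HEAD=main@B [main=B topic=D]
After op 8 (reset): HEAD=main@C [main=C topic=D]
After op 9 (commit): HEAD=main@E [main=E topic=D]
ancestors(A) = {A}; D in? no
ancestors(C) = {A,B,C}; E in? no
ancestors(A) = {A}; C in? no
ancestors(C) = {A,B,C}; A in? yes
ancestors(A) = {A}; B in? no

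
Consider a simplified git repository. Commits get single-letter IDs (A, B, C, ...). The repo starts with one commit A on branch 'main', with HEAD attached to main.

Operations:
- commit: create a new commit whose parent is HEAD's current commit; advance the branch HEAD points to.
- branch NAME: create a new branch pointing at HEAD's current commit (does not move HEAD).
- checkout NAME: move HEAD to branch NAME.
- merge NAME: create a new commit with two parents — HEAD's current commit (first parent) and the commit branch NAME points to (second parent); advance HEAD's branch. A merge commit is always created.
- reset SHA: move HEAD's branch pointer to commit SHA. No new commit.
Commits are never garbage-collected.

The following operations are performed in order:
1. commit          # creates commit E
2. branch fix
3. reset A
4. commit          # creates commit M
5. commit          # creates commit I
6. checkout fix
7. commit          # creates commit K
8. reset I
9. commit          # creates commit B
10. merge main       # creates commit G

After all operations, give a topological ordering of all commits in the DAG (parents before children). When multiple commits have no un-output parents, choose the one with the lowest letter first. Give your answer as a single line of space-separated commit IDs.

After op 1 (commit): HEAD=main@E [main=E]
After op 2 (branch): HEAD=main@E [fix=E main=E]
After op 3 (reset): HEAD=main@A [fix=E main=A]
After op 4 (commit): HEAD=main@M [fix=E main=M]
After op 5 (commit): HEAD=main@I [fix=E main=I]
After op 6 (checkout): HEAD=fix@E [fix=E main=I]
After op 7 (commit): HEAD=fix@K [fix=K main=I]
After op 8 (reset): HEAD=fix@I [fix=I main=I]
After op 9 (commit): HEAD=fix@B [fix=B main=I]
After op 10 (merge): HEAD=fix@G [fix=G main=I]
commit A: parents=[]
commit B: parents=['I']
commit E: parents=['A']
commit G: parents=['B', 'I']
commit I: parents=['M']
commit K: parents=['E']
commit M: parents=['A']

Answer: A E K M I B G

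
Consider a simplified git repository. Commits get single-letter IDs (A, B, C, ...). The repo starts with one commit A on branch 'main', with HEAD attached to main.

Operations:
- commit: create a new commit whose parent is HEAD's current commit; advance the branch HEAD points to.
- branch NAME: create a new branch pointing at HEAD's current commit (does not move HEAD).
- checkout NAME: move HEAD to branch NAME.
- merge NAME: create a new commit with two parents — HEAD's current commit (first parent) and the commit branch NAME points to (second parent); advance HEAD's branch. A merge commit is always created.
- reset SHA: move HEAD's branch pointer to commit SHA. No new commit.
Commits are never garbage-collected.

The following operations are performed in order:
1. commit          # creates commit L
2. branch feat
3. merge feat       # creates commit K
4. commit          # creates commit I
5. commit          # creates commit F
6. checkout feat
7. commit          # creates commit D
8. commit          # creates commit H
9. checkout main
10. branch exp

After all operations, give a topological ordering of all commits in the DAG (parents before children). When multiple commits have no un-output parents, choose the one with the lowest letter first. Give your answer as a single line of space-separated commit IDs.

After op 1 (commit): HEAD=main@L [main=L]
After op 2 (branch): HEAD=main@L [feat=L main=L]
After op 3 (merge): HEAD=main@K [feat=L main=K]
After op 4 (commit): HEAD=main@I [feat=L main=I]
After op 5 (commit): HEAD=main@F [feat=L main=F]
After op 6 (checkout): HEAD=feat@L [feat=L main=F]
After op 7 (commit): HEAD=feat@D [feat=D main=F]
After op 8 (commit): HEAD=feat@H [feat=H main=F]
After op 9 (checkout): HEAD=main@F [feat=H main=F]
After op 10 (branch): HEAD=main@F [exp=F feat=H main=F]
commit A: parents=[]
commit D: parents=['L']
commit F: parents=['I']
commit H: parents=['D']
commit I: parents=['K']
commit K: parents=['L', 'L']
commit L: parents=['A']

Answer: A L D H K I F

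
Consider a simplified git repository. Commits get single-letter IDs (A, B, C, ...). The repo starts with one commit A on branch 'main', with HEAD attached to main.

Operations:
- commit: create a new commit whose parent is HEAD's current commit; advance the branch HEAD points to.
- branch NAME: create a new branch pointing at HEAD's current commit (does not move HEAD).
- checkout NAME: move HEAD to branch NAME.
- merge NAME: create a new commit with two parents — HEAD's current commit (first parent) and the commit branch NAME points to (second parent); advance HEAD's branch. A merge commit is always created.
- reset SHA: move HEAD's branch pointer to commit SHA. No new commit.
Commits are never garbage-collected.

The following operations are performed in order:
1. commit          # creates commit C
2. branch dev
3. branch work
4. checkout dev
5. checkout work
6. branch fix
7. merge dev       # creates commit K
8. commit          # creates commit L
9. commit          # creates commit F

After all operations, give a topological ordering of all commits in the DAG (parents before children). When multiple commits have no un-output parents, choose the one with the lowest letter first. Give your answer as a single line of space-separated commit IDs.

After op 1 (commit): HEAD=main@C [main=C]
After op 2 (branch): HEAD=main@C [dev=C main=C]
After op 3 (branch): HEAD=main@C [dev=C main=C work=C]
After op 4 (checkout): HEAD=dev@C [dev=C main=C work=C]
After op 5 (checkout): HEAD=work@C [dev=C main=C work=C]
After op 6 (branch): HEAD=work@C [dev=C fix=C main=C work=C]
After op 7 (merge): HEAD=work@K [dev=C fix=C main=C work=K]
After op 8 (commit): HEAD=work@L [dev=C fix=C main=C work=L]
After op 9 (commit): HEAD=work@F [dev=C fix=C main=C work=F]
commit A: parents=[]
commit C: parents=['A']
commit F: parents=['L']
commit K: parents=['C', 'C']
commit L: parents=['K']

Answer: A C K L F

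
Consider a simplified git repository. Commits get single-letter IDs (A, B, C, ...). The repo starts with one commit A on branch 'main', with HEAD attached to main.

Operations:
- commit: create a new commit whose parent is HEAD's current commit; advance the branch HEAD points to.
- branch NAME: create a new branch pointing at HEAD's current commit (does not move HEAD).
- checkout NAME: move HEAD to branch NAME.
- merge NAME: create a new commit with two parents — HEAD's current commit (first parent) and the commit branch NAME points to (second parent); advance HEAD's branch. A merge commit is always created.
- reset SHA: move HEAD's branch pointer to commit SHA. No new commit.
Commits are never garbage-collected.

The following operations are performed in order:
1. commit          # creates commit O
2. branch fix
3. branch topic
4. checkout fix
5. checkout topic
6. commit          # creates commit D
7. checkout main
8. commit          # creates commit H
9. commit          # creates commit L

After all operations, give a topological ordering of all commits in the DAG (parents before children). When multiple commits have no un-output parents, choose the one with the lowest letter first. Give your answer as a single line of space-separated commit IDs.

Answer: A O D H L

Derivation:
After op 1 (commit): HEAD=main@O [main=O]
After op 2 (branch): HEAD=main@O [fix=O main=O]
After op 3 (branch): HEAD=main@O [fix=O main=O topic=O]
After op 4 (checkout): HEAD=fix@O [fix=O main=O topic=O]
After op 5 (checkout): HEAD=topic@O [fix=O main=O topic=O]
After op 6 (commit): HEAD=topic@D [fix=O main=O topic=D]
After op 7 (checkout): HEAD=main@O [fix=O main=O topic=D]
After op 8 (commit): HEAD=main@H [fix=O main=H topic=D]
After op 9 (commit): HEAD=main@L [fix=O main=L topic=D]
commit A: parents=[]
commit D: parents=['O']
commit H: parents=['O']
commit L: parents=['H']
commit O: parents=['A']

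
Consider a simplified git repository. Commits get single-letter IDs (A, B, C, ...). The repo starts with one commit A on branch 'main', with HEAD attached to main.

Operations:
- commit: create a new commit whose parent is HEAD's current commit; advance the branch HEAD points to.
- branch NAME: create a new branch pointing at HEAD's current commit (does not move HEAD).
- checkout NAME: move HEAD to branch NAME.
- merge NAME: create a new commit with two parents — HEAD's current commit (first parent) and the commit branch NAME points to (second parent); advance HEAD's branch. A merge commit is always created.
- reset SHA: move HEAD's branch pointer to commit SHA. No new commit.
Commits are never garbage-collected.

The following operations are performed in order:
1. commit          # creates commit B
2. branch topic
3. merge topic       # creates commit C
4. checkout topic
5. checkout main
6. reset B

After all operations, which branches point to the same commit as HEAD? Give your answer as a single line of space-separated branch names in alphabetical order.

Answer: main topic

Derivation:
After op 1 (commit): HEAD=main@B [main=B]
After op 2 (branch): HEAD=main@B [main=B topic=B]
After op 3 (merge): HEAD=main@C [main=C topic=B]
After op 4 (checkout): HEAD=topic@B [main=C topic=B]
After op 5 (checkout): HEAD=main@C [main=C topic=B]
After op 6 (reset): HEAD=main@B [main=B topic=B]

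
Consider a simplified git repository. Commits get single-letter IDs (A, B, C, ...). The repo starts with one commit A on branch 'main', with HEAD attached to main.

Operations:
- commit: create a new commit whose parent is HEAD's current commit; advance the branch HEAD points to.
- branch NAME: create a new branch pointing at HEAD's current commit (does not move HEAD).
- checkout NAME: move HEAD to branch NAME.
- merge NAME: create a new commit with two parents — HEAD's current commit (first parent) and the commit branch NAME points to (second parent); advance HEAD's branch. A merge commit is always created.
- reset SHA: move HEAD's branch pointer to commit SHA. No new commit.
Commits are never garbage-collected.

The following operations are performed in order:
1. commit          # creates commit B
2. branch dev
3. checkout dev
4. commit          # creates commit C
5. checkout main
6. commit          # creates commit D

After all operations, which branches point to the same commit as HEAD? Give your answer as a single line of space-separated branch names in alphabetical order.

Answer: main

Derivation:
After op 1 (commit): HEAD=main@B [main=B]
After op 2 (branch): HEAD=main@B [dev=B main=B]
After op 3 (checkout): HEAD=dev@B [dev=B main=B]
After op 4 (commit): HEAD=dev@C [dev=C main=B]
After op 5 (checkout): HEAD=main@B [dev=C main=B]
After op 6 (commit): HEAD=main@D [dev=C main=D]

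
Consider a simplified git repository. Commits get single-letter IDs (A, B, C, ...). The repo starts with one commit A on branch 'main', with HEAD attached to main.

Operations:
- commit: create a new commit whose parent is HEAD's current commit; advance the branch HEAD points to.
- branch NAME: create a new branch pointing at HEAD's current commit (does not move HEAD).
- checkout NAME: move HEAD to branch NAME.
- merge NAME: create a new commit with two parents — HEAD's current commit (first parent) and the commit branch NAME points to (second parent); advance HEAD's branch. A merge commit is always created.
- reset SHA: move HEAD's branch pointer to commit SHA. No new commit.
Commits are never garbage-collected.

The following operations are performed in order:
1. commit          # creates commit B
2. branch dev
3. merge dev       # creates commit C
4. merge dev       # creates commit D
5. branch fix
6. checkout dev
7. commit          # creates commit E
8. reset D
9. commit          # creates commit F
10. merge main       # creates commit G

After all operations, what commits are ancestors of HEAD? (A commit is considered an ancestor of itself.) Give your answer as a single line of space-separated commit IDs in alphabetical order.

Answer: A B C D F G

Derivation:
After op 1 (commit): HEAD=main@B [main=B]
After op 2 (branch): HEAD=main@B [dev=B main=B]
After op 3 (merge): HEAD=main@C [dev=B main=C]
After op 4 (merge): HEAD=main@D [dev=B main=D]
After op 5 (branch): HEAD=main@D [dev=B fix=D main=D]
After op 6 (checkout): HEAD=dev@B [dev=B fix=D main=D]
After op 7 (commit): HEAD=dev@E [dev=E fix=D main=D]
After op 8 (reset): HEAD=dev@D [dev=D fix=D main=D]
After op 9 (commit): HEAD=dev@F [dev=F fix=D main=D]
After op 10 (merge): HEAD=dev@G [dev=G fix=D main=D]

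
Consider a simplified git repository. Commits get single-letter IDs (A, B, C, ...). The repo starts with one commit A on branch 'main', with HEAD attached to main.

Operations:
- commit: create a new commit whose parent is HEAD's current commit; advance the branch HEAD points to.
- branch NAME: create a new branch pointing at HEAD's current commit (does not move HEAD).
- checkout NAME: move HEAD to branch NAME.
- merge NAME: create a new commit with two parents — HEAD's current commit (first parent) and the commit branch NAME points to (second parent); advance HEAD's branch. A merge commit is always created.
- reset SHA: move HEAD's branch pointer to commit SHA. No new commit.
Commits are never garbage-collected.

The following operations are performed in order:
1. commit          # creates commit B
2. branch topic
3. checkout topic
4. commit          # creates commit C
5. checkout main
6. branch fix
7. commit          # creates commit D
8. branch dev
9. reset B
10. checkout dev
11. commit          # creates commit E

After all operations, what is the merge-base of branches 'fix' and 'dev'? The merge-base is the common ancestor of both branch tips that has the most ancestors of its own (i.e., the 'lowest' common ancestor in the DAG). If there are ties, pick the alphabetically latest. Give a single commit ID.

After op 1 (commit): HEAD=main@B [main=B]
After op 2 (branch): HEAD=main@B [main=B topic=B]
After op 3 (checkout): HEAD=topic@B [main=B topic=B]
After op 4 (commit): HEAD=topic@C [main=B topic=C]
After op 5 (checkout): HEAD=main@B [main=B topic=C]
After op 6 (branch): HEAD=main@B [fix=B main=B topic=C]
After op 7 (commit): HEAD=main@D [fix=B main=D topic=C]
After op 8 (branch): HEAD=main@D [dev=D fix=B main=D topic=C]
After op 9 (reset): HEAD=main@B [dev=D fix=B main=B topic=C]
After op 10 (checkout): HEAD=dev@D [dev=D fix=B main=B topic=C]
After op 11 (commit): HEAD=dev@E [dev=E fix=B main=B topic=C]
ancestors(fix=B): ['A', 'B']
ancestors(dev=E): ['A', 'B', 'D', 'E']
common: ['A', 'B']

Answer: B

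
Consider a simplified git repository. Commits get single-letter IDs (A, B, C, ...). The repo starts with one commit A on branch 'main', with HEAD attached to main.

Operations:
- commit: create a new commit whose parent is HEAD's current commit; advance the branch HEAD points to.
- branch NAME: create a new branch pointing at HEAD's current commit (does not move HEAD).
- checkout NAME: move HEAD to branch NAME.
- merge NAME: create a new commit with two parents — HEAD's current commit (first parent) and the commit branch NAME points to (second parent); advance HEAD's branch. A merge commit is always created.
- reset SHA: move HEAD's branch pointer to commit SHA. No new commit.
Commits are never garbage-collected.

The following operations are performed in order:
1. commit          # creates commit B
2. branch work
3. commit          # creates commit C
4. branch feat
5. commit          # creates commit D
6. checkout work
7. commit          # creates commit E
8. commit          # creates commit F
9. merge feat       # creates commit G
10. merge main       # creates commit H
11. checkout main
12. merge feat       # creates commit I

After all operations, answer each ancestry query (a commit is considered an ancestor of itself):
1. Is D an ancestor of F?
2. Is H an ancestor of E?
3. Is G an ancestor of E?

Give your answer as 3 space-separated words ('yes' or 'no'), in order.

After op 1 (commit): HEAD=main@B [main=B]
After op 2 (branch): HEAD=main@B [main=B work=B]
After op 3 (commit): HEAD=main@C [main=C work=B]
After op 4 (branch): HEAD=main@C [feat=C main=C work=B]
After op 5 (commit): HEAD=main@D [feat=C main=D work=B]
After op 6 (checkout): HEAD=work@B [feat=C main=D work=B]
After op 7 (commit): HEAD=work@E [feat=C main=D work=E]
After op 8 (commit): HEAD=work@F [feat=C main=D work=F]
After op 9 (merge): HEAD=work@G [feat=C main=D work=G]
After op 10 (merge): HEAD=work@H [feat=C main=D work=H]
After op 11 (checkout): HEAD=main@D [feat=C main=D work=H]
After op 12 (merge): HEAD=main@I [feat=C main=I work=H]
ancestors(F) = {A,B,E,F}; D in? no
ancestors(E) = {A,B,E}; H in? no
ancestors(E) = {A,B,E}; G in? no

Answer: no no no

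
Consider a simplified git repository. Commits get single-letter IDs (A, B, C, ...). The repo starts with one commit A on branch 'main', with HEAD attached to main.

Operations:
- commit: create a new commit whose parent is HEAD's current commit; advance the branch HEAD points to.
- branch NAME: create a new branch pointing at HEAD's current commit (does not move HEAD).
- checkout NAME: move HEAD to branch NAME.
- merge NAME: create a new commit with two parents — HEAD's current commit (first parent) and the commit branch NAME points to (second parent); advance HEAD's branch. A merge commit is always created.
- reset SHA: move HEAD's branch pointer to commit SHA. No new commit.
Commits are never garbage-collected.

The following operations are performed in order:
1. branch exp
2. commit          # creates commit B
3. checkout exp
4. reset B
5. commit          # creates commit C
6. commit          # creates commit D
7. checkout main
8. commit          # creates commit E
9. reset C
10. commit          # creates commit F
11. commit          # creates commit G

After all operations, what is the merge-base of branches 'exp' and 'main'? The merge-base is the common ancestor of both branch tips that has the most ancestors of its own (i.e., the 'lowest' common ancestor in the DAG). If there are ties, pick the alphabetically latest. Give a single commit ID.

Answer: C

Derivation:
After op 1 (branch): HEAD=main@A [exp=A main=A]
After op 2 (commit): HEAD=main@B [exp=A main=B]
After op 3 (checkout): HEAD=exp@A [exp=A main=B]
After op 4 (reset): HEAD=exp@B [exp=B main=B]
After op 5 (commit): HEAD=exp@C [exp=C main=B]
After op 6 (commit): HEAD=exp@D [exp=D main=B]
After op 7 (checkout): HEAD=main@B [exp=D main=B]
After op 8 (commit): HEAD=main@E [exp=D main=E]
After op 9 (reset): HEAD=main@C [exp=D main=C]
After op 10 (commit): HEAD=main@F [exp=D main=F]
After op 11 (commit): HEAD=main@G [exp=D main=G]
ancestors(exp=D): ['A', 'B', 'C', 'D']
ancestors(main=G): ['A', 'B', 'C', 'F', 'G']
common: ['A', 'B', 'C']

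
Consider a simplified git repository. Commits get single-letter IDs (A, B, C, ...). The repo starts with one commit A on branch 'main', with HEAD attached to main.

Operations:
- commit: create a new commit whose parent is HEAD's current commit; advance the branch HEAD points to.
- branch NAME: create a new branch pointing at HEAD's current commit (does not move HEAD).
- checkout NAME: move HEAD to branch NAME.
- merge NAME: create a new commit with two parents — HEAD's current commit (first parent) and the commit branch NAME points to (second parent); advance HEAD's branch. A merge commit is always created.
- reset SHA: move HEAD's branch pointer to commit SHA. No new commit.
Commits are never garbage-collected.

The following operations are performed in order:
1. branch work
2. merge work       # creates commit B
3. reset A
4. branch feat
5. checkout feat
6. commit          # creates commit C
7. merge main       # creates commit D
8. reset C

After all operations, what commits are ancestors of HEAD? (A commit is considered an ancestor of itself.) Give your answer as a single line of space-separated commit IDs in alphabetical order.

After op 1 (branch): HEAD=main@A [main=A work=A]
After op 2 (merge): HEAD=main@B [main=B work=A]
After op 3 (reset): HEAD=main@A [main=A work=A]
After op 4 (branch): HEAD=main@A [feat=A main=A work=A]
After op 5 (checkout): HEAD=feat@A [feat=A main=A work=A]
After op 6 (commit): HEAD=feat@C [feat=C main=A work=A]
After op 7 (merge): HEAD=feat@D [feat=D main=A work=A]
After op 8 (reset): HEAD=feat@C [feat=C main=A work=A]

Answer: A C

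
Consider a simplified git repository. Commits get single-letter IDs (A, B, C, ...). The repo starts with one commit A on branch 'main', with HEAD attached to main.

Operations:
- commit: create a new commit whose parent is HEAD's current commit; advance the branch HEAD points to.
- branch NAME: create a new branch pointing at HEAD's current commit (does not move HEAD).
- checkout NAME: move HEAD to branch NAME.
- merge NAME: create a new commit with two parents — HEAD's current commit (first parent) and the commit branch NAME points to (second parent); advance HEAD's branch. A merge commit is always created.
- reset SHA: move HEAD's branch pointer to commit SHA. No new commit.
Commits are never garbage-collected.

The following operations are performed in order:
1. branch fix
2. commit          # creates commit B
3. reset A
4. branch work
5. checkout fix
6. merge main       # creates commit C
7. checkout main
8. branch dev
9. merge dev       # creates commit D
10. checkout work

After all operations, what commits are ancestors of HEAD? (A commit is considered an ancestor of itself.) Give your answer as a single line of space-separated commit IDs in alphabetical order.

Answer: A

Derivation:
After op 1 (branch): HEAD=main@A [fix=A main=A]
After op 2 (commit): HEAD=main@B [fix=A main=B]
After op 3 (reset): HEAD=main@A [fix=A main=A]
After op 4 (branch): HEAD=main@A [fix=A main=A work=A]
After op 5 (checkout): HEAD=fix@A [fix=A main=A work=A]
After op 6 (merge): HEAD=fix@C [fix=C main=A work=A]
After op 7 (checkout): HEAD=main@A [fix=C main=A work=A]
After op 8 (branch): HEAD=main@A [dev=A fix=C main=A work=A]
After op 9 (merge): HEAD=main@D [dev=A fix=C main=D work=A]
After op 10 (checkout): HEAD=work@A [dev=A fix=C main=D work=A]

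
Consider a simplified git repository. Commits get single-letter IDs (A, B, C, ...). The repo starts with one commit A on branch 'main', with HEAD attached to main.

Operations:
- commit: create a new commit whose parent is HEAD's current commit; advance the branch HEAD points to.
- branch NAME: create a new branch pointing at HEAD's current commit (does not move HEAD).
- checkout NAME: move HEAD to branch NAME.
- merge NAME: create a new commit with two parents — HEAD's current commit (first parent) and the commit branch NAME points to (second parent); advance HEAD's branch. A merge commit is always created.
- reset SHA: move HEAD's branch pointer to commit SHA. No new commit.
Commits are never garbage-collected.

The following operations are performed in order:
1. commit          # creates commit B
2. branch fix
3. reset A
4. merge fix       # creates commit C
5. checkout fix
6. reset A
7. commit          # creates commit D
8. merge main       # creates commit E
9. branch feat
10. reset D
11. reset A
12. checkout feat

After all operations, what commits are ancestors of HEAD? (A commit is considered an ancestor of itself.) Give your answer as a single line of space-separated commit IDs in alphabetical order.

Answer: A B C D E

Derivation:
After op 1 (commit): HEAD=main@B [main=B]
After op 2 (branch): HEAD=main@B [fix=B main=B]
After op 3 (reset): HEAD=main@A [fix=B main=A]
After op 4 (merge): HEAD=main@C [fix=B main=C]
After op 5 (checkout): HEAD=fix@B [fix=B main=C]
After op 6 (reset): HEAD=fix@A [fix=A main=C]
After op 7 (commit): HEAD=fix@D [fix=D main=C]
After op 8 (merge): HEAD=fix@E [fix=E main=C]
After op 9 (branch): HEAD=fix@E [feat=E fix=E main=C]
After op 10 (reset): HEAD=fix@D [feat=E fix=D main=C]
After op 11 (reset): HEAD=fix@A [feat=E fix=A main=C]
After op 12 (checkout): HEAD=feat@E [feat=E fix=A main=C]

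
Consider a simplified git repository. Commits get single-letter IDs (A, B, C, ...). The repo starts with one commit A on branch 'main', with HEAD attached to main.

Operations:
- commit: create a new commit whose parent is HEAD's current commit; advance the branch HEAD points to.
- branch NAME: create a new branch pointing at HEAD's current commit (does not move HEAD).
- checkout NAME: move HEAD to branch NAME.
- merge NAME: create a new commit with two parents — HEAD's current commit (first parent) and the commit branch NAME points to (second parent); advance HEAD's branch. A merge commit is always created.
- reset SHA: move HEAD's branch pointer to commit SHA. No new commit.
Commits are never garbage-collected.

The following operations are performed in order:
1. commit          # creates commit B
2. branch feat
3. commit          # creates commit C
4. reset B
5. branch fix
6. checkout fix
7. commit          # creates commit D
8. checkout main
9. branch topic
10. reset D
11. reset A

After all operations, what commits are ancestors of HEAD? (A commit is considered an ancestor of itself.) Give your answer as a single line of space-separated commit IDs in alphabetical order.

Answer: A

Derivation:
After op 1 (commit): HEAD=main@B [main=B]
After op 2 (branch): HEAD=main@B [feat=B main=B]
After op 3 (commit): HEAD=main@C [feat=B main=C]
After op 4 (reset): HEAD=main@B [feat=B main=B]
After op 5 (branch): HEAD=main@B [feat=B fix=B main=B]
After op 6 (checkout): HEAD=fix@B [feat=B fix=B main=B]
After op 7 (commit): HEAD=fix@D [feat=B fix=D main=B]
After op 8 (checkout): HEAD=main@B [feat=B fix=D main=B]
After op 9 (branch): HEAD=main@B [feat=B fix=D main=B topic=B]
After op 10 (reset): HEAD=main@D [feat=B fix=D main=D topic=B]
After op 11 (reset): HEAD=main@A [feat=B fix=D main=A topic=B]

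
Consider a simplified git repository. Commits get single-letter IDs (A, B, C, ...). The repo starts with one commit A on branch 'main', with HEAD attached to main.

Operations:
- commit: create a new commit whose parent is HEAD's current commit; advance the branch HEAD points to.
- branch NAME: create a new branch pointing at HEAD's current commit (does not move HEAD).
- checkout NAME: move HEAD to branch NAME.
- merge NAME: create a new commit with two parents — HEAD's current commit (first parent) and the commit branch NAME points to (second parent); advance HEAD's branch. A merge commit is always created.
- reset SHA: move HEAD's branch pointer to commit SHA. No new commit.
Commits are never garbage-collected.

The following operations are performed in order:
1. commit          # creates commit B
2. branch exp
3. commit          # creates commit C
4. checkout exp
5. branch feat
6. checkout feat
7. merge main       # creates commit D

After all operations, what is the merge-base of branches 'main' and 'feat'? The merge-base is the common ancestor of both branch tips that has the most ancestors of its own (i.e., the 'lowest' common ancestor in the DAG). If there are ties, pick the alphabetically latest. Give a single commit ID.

Answer: C

Derivation:
After op 1 (commit): HEAD=main@B [main=B]
After op 2 (branch): HEAD=main@B [exp=B main=B]
After op 3 (commit): HEAD=main@C [exp=B main=C]
After op 4 (checkout): HEAD=exp@B [exp=B main=C]
After op 5 (branch): HEAD=exp@B [exp=B feat=B main=C]
After op 6 (checkout): HEAD=feat@B [exp=B feat=B main=C]
After op 7 (merge): HEAD=feat@D [exp=B feat=D main=C]
ancestors(main=C): ['A', 'B', 'C']
ancestors(feat=D): ['A', 'B', 'C', 'D']
common: ['A', 'B', 'C']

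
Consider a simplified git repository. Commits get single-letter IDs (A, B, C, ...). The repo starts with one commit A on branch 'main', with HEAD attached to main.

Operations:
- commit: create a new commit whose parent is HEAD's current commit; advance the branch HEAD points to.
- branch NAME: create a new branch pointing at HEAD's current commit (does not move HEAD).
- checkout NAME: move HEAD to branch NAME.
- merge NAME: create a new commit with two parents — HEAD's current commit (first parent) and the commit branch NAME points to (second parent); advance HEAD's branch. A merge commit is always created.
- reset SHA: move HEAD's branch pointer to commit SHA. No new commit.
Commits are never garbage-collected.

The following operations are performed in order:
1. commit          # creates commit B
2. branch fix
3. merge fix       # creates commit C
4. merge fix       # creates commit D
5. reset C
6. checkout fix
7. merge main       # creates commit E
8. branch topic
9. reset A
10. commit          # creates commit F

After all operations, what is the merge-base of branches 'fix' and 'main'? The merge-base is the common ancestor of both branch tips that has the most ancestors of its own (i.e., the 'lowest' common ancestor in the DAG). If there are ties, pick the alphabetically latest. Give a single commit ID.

Answer: A

Derivation:
After op 1 (commit): HEAD=main@B [main=B]
After op 2 (branch): HEAD=main@B [fix=B main=B]
After op 3 (merge): HEAD=main@C [fix=B main=C]
After op 4 (merge): HEAD=main@D [fix=B main=D]
After op 5 (reset): HEAD=main@C [fix=B main=C]
After op 6 (checkout): HEAD=fix@B [fix=B main=C]
After op 7 (merge): HEAD=fix@E [fix=E main=C]
After op 8 (branch): HEAD=fix@E [fix=E main=C topic=E]
After op 9 (reset): HEAD=fix@A [fix=A main=C topic=E]
After op 10 (commit): HEAD=fix@F [fix=F main=C topic=E]
ancestors(fix=F): ['A', 'F']
ancestors(main=C): ['A', 'B', 'C']
common: ['A']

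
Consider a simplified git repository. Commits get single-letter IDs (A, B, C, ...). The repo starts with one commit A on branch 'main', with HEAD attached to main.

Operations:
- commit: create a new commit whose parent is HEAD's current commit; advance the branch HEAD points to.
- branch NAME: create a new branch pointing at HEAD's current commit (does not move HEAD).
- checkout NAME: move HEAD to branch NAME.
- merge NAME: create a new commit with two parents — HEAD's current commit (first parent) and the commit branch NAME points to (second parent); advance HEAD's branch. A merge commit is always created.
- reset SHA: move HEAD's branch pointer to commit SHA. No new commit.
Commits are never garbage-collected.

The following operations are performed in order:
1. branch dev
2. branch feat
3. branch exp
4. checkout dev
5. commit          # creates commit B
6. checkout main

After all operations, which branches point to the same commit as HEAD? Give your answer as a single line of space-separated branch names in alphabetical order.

Answer: exp feat main

Derivation:
After op 1 (branch): HEAD=main@A [dev=A main=A]
After op 2 (branch): HEAD=main@A [dev=A feat=A main=A]
After op 3 (branch): HEAD=main@A [dev=A exp=A feat=A main=A]
After op 4 (checkout): HEAD=dev@A [dev=A exp=A feat=A main=A]
After op 5 (commit): HEAD=dev@B [dev=B exp=A feat=A main=A]
After op 6 (checkout): HEAD=main@A [dev=B exp=A feat=A main=A]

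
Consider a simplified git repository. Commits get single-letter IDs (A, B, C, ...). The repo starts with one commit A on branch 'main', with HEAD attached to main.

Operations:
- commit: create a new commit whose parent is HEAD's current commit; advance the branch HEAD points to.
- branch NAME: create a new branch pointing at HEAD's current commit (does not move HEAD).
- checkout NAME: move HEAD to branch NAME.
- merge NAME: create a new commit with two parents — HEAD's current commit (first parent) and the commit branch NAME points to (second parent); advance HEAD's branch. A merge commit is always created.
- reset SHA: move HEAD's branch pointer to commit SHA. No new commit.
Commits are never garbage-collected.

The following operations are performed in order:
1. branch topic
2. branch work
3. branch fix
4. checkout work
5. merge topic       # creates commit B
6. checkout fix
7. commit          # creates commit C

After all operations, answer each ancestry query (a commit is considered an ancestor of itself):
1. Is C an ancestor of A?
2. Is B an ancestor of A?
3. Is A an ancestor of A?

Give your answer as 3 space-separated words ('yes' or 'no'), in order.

Answer: no no yes

Derivation:
After op 1 (branch): HEAD=main@A [main=A topic=A]
After op 2 (branch): HEAD=main@A [main=A topic=A work=A]
After op 3 (branch): HEAD=main@A [fix=A main=A topic=A work=A]
After op 4 (checkout): HEAD=work@A [fix=A main=A topic=A work=A]
After op 5 (merge): HEAD=work@B [fix=A main=A topic=A work=B]
After op 6 (checkout): HEAD=fix@A [fix=A main=A topic=A work=B]
After op 7 (commit): HEAD=fix@C [fix=C main=A topic=A work=B]
ancestors(A) = {A}; C in? no
ancestors(A) = {A}; B in? no
ancestors(A) = {A}; A in? yes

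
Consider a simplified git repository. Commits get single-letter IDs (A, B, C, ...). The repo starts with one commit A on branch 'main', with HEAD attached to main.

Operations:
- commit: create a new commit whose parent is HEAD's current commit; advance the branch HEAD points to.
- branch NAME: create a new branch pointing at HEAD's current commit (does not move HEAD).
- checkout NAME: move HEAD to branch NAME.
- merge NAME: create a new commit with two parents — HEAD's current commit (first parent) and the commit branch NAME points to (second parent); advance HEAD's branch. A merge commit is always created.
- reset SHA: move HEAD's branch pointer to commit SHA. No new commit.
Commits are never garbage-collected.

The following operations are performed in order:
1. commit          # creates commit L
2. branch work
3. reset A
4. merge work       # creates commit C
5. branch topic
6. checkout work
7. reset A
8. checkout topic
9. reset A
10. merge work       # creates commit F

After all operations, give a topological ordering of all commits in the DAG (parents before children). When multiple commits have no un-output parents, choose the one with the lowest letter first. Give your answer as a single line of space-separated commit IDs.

Answer: A F L C

Derivation:
After op 1 (commit): HEAD=main@L [main=L]
After op 2 (branch): HEAD=main@L [main=L work=L]
After op 3 (reset): HEAD=main@A [main=A work=L]
After op 4 (merge): HEAD=main@C [main=C work=L]
After op 5 (branch): HEAD=main@C [main=C topic=C work=L]
After op 6 (checkout): HEAD=work@L [main=C topic=C work=L]
After op 7 (reset): HEAD=work@A [main=C topic=C work=A]
After op 8 (checkout): HEAD=topic@C [main=C topic=C work=A]
After op 9 (reset): HEAD=topic@A [main=C topic=A work=A]
After op 10 (merge): HEAD=topic@F [main=C topic=F work=A]
commit A: parents=[]
commit C: parents=['A', 'L']
commit F: parents=['A', 'A']
commit L: parents=['A']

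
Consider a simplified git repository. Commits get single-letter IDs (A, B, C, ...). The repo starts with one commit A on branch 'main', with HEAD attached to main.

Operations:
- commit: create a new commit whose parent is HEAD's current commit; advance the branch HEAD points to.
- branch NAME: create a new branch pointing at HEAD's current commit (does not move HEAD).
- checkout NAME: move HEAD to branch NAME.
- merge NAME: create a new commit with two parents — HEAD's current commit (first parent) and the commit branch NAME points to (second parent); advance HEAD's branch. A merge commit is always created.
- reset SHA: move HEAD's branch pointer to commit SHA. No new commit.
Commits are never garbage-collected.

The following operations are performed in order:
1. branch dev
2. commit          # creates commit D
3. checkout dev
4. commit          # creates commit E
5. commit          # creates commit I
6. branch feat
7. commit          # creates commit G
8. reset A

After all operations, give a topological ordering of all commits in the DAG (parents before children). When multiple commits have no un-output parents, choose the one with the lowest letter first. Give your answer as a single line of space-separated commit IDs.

After op 1 (branch): HEAD=main@A [dev=A main=A]
After op 2 (commit): HEAD=main@D [dev=A main=D]
After op 3 (checkout): HEAD=dev@A [dev=A main=D]
After op 4 (commit): HEAD=dev@E [dev=E main=D]
After op 5 (commit): HEAD=dev@I [dev=I main=D]
After op 6 (branch): HEAD=dev@I [dev=I feat=I main=D]
After op 7 (commit): HEAD=dev@G [dev=G feat=I main=D]
After op 8 (reset): HEAD=dev@A [dev=A feat=I main=D]
commit A: parents=[]
commit D: parents=['A']
commit E: parents=['A']
commit G: parents=['I']
commit I: parents=['E']

Answer: A D E I G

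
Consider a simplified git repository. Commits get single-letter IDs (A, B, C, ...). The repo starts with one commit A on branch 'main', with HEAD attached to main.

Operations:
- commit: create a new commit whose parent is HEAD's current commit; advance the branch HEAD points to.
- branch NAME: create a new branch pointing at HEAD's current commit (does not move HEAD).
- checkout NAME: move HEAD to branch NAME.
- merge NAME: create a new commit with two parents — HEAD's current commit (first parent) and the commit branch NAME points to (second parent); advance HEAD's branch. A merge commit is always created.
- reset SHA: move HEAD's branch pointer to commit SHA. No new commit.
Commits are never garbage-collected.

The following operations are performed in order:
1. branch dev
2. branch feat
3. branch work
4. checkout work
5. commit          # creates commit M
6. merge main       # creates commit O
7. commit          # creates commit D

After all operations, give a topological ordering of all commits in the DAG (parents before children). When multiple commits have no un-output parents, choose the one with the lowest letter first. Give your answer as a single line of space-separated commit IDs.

Answer: A M O D

Derivation:
After op 1 (branch): HEAD=main@A [dev=A main=A]
After op 2 (branch): HEAD=main@A [dev=A feat=A main=A]
After op 3 (branch): HEAD=main@A [dev=A feat=A main=A work=A]
After op 4 (checkout): HEAD=work@A [dev=A feat=A main=A work=A]
After op 5 (commit): HEAD=work@M [dev=A feat=A main=A work=M]
After op 6 (merge): HEAD=work@O [dev=A feat=A main=A work=O]
After op 7 (commit): HEAD=work@D [dev=A feat=A main=A work=D]
commit A: parents=[]
commit D: parents=['O']
commit M: parents=['A']
commit O: parents=['M', 'A']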